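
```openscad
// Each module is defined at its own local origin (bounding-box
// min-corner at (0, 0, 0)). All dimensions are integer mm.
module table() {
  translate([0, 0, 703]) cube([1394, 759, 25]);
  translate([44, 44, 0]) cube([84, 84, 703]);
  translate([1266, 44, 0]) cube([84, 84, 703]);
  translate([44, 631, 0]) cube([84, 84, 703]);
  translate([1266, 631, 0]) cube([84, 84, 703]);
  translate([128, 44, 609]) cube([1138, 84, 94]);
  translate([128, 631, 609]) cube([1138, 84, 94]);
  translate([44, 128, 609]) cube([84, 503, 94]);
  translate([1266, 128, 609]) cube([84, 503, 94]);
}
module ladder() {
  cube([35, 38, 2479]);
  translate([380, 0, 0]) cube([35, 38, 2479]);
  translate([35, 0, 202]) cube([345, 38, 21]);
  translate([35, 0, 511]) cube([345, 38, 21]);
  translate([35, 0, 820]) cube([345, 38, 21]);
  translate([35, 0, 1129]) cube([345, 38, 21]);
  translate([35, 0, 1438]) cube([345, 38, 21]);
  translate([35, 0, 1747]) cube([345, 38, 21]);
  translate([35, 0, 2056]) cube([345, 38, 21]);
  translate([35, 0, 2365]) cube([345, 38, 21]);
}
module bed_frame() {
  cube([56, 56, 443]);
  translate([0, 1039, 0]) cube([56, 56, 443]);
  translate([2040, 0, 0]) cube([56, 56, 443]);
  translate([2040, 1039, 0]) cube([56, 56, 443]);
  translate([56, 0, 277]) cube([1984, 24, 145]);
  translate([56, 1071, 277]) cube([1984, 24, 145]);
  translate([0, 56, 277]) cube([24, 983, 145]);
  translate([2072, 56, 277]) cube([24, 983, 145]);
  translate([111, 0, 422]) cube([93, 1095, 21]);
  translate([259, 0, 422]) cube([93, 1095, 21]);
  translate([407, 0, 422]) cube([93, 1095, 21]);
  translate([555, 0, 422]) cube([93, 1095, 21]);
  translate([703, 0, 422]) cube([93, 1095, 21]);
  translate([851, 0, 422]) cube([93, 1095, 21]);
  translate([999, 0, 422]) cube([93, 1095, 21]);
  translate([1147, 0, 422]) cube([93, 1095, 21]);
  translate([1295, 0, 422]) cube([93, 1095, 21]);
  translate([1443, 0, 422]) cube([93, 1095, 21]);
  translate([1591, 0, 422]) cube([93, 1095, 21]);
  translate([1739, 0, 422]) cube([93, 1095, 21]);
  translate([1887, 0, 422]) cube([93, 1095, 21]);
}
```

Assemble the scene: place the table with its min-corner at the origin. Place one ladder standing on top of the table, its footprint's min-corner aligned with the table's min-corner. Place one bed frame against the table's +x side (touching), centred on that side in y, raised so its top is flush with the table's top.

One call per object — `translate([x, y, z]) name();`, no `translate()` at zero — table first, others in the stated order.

table();
translate([0, 0, 728]) ladder();
translate([1394, -168, 285]) bed_frame();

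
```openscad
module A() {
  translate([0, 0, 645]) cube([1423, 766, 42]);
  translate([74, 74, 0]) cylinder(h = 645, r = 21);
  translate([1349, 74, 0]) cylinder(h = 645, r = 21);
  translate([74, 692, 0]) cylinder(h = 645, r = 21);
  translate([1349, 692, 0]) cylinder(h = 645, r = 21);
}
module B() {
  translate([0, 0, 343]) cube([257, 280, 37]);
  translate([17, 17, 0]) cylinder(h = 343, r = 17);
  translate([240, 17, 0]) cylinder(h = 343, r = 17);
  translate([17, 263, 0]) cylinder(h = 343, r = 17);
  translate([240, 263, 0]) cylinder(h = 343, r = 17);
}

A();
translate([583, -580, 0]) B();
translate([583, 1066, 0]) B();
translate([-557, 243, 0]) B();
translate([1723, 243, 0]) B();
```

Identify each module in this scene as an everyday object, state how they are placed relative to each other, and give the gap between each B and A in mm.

A is a table. B is a stool. Four stools sit around the table at the −y, +y, −x, +x sides. The gap between each stool and the table is 300 mm.

Each stool's nearest face is 300 mm from the table's bounding box.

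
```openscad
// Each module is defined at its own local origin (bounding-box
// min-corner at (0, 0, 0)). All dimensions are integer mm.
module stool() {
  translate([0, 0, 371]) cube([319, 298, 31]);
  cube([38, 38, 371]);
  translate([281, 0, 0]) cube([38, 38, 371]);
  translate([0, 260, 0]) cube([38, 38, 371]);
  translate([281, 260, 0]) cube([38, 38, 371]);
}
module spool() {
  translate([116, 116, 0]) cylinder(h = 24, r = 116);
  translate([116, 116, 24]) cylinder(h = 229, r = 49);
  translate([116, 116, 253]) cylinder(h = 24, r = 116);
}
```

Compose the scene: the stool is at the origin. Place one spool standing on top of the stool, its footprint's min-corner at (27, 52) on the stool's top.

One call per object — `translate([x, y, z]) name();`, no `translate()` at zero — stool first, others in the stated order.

stool();
translate([27, 52, 402]) spool();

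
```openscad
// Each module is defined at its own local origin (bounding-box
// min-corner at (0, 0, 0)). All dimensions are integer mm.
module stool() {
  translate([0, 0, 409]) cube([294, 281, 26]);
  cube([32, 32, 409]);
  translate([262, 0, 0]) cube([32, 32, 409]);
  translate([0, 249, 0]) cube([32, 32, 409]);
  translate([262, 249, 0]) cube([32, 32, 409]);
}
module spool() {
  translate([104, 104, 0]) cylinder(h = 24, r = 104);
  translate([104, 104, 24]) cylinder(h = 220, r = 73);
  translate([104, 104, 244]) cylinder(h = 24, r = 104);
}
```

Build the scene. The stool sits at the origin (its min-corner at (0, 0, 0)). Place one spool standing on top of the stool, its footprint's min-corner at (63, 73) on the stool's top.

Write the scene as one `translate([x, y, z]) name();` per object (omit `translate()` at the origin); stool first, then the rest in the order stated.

stool();
translate([63, 73, 435]) spool();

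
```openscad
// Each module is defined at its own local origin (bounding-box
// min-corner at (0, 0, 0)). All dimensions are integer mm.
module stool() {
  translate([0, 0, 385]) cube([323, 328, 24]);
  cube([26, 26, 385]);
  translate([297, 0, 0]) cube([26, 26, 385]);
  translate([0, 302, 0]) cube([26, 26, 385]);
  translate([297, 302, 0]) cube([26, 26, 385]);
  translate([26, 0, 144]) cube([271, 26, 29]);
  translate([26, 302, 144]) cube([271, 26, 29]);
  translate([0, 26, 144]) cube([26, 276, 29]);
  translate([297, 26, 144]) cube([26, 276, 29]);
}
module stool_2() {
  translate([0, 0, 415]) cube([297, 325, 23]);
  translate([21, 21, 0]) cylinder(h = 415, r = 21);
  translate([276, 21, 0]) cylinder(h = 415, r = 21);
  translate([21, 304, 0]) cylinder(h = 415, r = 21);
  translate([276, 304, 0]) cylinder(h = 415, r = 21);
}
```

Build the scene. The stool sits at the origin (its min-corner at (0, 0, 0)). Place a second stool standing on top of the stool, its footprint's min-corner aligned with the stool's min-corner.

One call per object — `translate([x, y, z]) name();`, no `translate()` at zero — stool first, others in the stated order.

stool();
translate([0, 0, 409]) stool_2();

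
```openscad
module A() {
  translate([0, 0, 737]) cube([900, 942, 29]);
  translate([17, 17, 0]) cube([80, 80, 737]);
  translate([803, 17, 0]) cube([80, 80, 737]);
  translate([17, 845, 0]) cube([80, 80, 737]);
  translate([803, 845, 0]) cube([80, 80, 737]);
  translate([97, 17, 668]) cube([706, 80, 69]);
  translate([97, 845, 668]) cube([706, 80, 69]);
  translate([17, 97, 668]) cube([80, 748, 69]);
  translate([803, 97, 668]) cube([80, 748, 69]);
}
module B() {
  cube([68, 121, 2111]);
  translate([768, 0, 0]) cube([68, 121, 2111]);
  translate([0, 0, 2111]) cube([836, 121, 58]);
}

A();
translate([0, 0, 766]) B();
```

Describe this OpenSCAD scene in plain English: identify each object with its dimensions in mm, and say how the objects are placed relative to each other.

A is a rectangular dining table. The top is 900×942×29 mm with its upper surface at z = 766 mm. It stands on four 80×80 mm square legs, each inset 17 mm from the nearest pair of top edges, running from the floor to the underside of the top. Four apron rails, 80 mm thick and 69 mm tall, run between adjacent legs with their top edges flush with the underside of the top and their outer faces flush with the legs' outer faces.

B is a rectangular door frame: two vertical jambs of 68×121 mm section, 2111 mm tall, with a clear opening 700 mm wide between their inner faces. A header 58 mm tall and 121 mm deep lies on top of the jambs and spans the full outside width.

The door frame is on top of the table.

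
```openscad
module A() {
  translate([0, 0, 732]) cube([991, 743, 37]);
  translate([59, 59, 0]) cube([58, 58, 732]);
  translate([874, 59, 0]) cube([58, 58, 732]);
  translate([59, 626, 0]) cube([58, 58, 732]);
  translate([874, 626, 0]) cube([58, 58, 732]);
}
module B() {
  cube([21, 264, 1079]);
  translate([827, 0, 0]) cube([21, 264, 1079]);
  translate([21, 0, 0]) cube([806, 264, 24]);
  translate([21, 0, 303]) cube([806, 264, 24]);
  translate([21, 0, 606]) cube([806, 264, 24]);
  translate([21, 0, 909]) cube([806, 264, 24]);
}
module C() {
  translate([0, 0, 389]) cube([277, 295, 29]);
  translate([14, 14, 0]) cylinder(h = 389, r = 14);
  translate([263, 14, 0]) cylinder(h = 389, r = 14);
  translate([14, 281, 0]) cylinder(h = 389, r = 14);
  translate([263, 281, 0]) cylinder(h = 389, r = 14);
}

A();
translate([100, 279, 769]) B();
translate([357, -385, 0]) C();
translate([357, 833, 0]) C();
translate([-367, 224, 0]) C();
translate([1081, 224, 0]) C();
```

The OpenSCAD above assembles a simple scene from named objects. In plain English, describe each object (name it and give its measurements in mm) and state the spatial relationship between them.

A is a table with a 991×743 mm rectangular top, 37 mm thick, top surface at z = 769 mm, supported by four 58×58 mm square legs, each inset 59 mm from the nearest pair of top edges, running from the floor.

B is an open bookshelf. Two side panels, each 21 mm thick, 264 mm deep and 1079 mm tall, stand 848 mm apart (outside-to-outside). Between them sit 4 shelves, each 24 mm thick and 264 mm deep, spanning the full gap between the sides. The bottom shelf rests on the floor (its underside at z = 0) and the clear gap between one shelf's top and the next shelf's underside is 279 mm.

C is a simple wooden stool: a rectangular seat 277 mm (x) by 295 mm (y), 29 mm thick, top face at z = 418 mm, on four round legs, each 28 mm in diameter. The legs rest on z = 0, each leg's axis is inset half a diameter from the nearest pair of seat edges (so the leg's bounding box is flush with the corner).

The bookshelf is on top of the table. Four stools sit around the table at the −y, +y, −x, +x sides.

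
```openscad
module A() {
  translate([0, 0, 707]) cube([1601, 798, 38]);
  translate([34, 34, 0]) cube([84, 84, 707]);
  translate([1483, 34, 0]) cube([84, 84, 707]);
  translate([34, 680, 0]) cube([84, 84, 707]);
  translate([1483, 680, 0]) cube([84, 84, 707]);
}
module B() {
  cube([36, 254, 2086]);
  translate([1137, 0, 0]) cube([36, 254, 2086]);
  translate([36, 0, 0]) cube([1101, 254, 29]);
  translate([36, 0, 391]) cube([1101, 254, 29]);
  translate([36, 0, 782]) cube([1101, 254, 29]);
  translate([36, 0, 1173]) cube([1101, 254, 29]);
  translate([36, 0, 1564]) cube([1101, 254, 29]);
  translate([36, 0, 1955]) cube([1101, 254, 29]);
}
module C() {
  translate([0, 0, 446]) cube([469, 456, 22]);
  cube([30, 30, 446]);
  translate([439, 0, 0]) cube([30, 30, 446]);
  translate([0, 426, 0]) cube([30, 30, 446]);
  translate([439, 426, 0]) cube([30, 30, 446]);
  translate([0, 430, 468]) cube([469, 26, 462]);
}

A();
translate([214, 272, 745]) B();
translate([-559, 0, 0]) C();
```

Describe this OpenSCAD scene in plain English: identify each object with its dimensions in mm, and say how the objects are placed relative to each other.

A is a rectangular dining table. The top is 1601×798×38 mm with its upper surface at z = 745 mm. It stands on four 84×84 mm square legs, each inset 34 mm from the nearest pair of top edges, running from the floor to the underside of the top.

B is an open bookshelf. Two side panels, each 36 mm thick, 254 mm deep and 2086 mm tall, stand 1173 mm apart (outside-to-outside). Between them sit 6 shelves, each 29 mm thick and 254 mm deep, spanning the full gap between the sides. The bottom shelf rests on the floor (its underside at z = 0) and the clear gap between one shelf's top and the next shelf's underside is 362 mm.

C is a chair. The seat is a 469×456×22 mm slab with its top at z = 468 mm, on four 30×30 mm corner legs (flush with the seat edges, standing on z = 0). A flat backrest 26 mm thick, 462 mm tall, spans the full seat width and rises from the seat top along its +y edge, rear face flush with the rear of the seat.

The bookshelf is on top of the table, centred. The chair is on the floor beside the table on its −x side.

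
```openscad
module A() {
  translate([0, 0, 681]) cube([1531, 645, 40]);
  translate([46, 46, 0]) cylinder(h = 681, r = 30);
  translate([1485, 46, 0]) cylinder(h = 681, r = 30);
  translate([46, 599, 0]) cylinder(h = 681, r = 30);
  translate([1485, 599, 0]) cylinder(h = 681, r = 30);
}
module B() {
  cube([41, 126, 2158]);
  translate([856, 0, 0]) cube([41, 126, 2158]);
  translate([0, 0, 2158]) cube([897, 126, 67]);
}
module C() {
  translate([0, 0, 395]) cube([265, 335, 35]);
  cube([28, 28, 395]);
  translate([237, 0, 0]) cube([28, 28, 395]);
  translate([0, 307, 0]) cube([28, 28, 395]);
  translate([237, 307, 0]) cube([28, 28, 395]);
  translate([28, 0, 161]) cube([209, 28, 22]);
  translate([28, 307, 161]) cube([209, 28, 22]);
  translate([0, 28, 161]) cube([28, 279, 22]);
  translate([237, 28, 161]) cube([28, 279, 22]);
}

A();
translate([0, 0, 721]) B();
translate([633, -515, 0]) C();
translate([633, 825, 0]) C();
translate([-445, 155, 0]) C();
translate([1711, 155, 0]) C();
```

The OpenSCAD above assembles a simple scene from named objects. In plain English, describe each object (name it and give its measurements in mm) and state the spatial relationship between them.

A is a rectangular dining table. The top is 1531×645×40 mm with its upper surface at z = 721 mm. It stands on four round legs of 60 mm diameter, each leg's bounding box inset 16 mm from the nearest pair of top edges, running from the floor to the underside of the top.

B is a rectangular door frame: two vertical jambs of 41×126 mm section, 2158 mm tall, with a clear opening 815 mm wide between their inner faces. A header 67 mm tall and 126 mm deep lies on top of the jambs and spans the full outside width.

C is a simple wooden stool: a rectangular seat 265 mm (x) by 335 mm (y), 35 mm thick, top face at z = 430 mm, on four square legs, each 28×28 mm in cross-section. The legs rest on z = 0, each flush with a corner of the seat. Four stretchers, 28 mm wide and 22 mm tall, connect adjacent legs with their undersides at z = 161 mm, each running between the inner faces of the legs it joins and aligned with the legs' outer faces on the other axis.

The door frame is on top of the table. Four stools sit around the table at the −y, +y, −x, +x sides.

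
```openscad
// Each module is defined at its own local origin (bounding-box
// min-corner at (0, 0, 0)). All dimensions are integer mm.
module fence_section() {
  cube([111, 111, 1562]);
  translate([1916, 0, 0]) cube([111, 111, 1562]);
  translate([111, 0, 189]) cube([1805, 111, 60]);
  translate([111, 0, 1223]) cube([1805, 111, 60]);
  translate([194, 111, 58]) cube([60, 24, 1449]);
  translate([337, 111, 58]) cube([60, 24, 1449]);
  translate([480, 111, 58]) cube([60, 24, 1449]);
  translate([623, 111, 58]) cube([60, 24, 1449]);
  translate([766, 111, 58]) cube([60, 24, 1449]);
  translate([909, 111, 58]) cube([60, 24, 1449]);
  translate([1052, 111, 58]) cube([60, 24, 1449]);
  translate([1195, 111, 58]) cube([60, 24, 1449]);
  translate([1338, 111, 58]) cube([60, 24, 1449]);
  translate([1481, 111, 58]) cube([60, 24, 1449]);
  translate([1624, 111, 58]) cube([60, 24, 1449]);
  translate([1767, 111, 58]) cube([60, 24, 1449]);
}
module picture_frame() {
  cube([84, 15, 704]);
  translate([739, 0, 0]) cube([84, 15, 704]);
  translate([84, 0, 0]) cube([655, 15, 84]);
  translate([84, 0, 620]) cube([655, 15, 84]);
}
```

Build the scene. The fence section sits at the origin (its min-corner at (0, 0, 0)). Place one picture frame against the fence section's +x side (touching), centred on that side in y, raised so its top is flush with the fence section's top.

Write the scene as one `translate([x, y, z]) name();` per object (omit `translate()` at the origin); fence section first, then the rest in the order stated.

fence_section();
translate([2027, 60, 858]) picture_frame();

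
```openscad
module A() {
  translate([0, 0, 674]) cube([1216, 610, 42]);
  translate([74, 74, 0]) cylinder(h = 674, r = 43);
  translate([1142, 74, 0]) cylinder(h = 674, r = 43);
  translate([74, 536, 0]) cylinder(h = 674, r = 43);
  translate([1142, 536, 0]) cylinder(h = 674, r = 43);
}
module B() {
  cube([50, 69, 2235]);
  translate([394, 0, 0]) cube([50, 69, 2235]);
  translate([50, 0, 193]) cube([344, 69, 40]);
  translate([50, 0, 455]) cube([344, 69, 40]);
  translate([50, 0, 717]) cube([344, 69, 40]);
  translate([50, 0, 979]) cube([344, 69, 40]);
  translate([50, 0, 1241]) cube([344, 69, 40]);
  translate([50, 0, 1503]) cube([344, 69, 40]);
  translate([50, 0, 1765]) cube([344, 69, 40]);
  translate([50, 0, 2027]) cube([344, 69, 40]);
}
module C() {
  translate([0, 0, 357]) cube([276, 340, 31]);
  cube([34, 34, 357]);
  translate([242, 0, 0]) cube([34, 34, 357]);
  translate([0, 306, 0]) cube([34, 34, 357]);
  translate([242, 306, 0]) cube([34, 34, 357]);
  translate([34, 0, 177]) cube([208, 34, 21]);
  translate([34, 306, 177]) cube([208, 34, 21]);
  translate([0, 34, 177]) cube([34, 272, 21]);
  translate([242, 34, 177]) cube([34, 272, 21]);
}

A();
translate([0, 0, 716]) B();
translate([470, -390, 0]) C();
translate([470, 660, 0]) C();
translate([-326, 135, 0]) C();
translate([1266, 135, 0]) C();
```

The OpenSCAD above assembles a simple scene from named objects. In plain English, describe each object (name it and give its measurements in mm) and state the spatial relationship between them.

A is a table with a 1216×610 mm rectangular top, 42 mm thick, top surface at z = 716 mm, supported by four round legs of 86 mm diameter, each leg's bounding box inset 31 mm from the nearest pair of top edges, running from the floor.

B is a wooden ladder with two side rails of 50×69 mm section and 2235 mm height, set 444 mm apart overall. Between them run 8 rectangular rungs (69 mm deep, 40 mm thick), front faces flush with the rails' −y face. The bottom of the first rung is 193 mm above the floor and each subsequent rung is 262 mm higher than the one below.

C is a four-legged stool. The seat is 276×340 mm, 31 mm thick, top at z = 388 mm. It stands on four square legs, each 34×34 mm in cross-section, from z = 0 to the seat underside, each flush with a corner of the seat. Four stretchers, 34 mm wide and 21 mm tall, connect adjacent legs with their undersides at z = 177 mm, each running between the inner faces of the legs it joins and aligned with the legs' outer faces on the other axis.

The ladder is on top of the table. Four stools sit around the table at the −y, +y, −x, +x sides.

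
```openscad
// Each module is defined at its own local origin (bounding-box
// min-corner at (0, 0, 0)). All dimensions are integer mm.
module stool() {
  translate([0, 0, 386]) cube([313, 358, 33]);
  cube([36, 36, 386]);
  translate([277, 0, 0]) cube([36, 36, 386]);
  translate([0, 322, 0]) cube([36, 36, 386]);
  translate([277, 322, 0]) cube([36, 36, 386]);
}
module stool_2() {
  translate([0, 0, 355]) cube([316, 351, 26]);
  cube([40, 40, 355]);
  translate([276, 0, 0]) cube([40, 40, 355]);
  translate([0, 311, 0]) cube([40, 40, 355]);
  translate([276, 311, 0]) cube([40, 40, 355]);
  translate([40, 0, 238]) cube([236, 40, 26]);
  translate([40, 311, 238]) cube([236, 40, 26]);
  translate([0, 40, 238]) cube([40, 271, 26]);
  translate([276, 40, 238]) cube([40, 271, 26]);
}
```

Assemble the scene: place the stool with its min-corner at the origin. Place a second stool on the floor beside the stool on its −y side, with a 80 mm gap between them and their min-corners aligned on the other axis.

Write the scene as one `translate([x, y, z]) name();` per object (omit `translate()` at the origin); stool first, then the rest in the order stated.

stool();
translate([0, -431, 0]) stool_2();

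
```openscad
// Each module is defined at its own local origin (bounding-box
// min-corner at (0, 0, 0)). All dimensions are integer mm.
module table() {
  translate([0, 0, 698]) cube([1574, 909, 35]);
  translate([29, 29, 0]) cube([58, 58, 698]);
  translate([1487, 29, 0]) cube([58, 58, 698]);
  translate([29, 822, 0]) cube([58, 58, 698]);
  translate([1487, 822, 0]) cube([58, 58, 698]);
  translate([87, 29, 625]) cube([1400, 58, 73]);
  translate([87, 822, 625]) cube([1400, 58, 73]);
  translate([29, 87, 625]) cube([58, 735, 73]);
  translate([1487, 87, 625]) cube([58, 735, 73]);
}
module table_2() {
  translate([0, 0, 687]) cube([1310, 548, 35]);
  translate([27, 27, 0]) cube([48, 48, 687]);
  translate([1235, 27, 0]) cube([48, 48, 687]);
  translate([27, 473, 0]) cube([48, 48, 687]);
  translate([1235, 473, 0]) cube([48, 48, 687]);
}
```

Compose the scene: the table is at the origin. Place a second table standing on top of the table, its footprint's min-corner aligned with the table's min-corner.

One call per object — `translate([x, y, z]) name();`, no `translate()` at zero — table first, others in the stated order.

table();
translate([0, 0, 733]) table_2();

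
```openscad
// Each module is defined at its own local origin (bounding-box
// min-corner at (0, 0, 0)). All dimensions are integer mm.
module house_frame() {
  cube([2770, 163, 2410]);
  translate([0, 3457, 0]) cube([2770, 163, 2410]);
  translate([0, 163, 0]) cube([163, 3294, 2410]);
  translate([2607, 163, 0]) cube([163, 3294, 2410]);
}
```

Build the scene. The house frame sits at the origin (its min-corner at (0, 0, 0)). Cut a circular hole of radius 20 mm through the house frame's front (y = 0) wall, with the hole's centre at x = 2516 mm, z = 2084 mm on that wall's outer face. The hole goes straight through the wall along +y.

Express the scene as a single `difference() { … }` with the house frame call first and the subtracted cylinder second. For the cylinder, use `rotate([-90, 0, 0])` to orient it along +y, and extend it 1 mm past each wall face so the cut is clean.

difference() {
  house_frame();
  translate([2516, -1, 2084]) rotate([-90, 0, 0]) cylinder(h = 165, r = 20);
}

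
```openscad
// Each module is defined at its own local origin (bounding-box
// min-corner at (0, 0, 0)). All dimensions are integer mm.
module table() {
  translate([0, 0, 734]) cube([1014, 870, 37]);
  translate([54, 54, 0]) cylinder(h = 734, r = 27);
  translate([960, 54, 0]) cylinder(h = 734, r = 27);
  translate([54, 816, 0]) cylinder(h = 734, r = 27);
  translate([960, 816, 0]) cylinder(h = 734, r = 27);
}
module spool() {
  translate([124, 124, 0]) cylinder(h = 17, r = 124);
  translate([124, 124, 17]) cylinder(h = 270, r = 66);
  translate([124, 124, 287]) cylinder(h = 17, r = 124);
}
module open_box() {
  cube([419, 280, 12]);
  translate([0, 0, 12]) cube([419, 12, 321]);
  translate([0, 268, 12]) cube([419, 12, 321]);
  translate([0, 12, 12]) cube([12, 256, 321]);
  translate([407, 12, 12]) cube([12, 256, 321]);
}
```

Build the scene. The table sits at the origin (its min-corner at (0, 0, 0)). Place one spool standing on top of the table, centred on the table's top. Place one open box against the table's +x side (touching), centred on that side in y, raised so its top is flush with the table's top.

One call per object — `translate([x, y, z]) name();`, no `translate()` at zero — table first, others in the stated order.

table();
translate([383, 311, 771]) spool();
translate([1014, 295, 438]) open_box();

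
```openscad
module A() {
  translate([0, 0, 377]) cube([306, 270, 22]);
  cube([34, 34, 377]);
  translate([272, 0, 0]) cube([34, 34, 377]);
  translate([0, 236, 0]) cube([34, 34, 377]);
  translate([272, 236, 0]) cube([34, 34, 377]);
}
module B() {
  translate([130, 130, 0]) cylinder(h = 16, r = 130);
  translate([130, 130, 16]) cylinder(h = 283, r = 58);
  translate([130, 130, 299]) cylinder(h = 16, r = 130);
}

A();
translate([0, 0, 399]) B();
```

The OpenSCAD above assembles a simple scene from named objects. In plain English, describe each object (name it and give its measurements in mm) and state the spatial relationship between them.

A is a simple wooden stool: a rectangular seat 306 mm (x) by 270 mm (y), 22 mm thick, top face at z = 399 mm, on four square legs, each 34×34 mm in cross-section. The legs rest on z = 0, each flush with a corner of the seat.

B is a spool: two coaxial disc flanges of radius 130 mm and thickness 16 mm, joined by a core cylinder of radius 58 mm and height 283 mm. The lower flange rests on z = 0 and the three cylinders share a vertical axis.

The spool is on top of the stool.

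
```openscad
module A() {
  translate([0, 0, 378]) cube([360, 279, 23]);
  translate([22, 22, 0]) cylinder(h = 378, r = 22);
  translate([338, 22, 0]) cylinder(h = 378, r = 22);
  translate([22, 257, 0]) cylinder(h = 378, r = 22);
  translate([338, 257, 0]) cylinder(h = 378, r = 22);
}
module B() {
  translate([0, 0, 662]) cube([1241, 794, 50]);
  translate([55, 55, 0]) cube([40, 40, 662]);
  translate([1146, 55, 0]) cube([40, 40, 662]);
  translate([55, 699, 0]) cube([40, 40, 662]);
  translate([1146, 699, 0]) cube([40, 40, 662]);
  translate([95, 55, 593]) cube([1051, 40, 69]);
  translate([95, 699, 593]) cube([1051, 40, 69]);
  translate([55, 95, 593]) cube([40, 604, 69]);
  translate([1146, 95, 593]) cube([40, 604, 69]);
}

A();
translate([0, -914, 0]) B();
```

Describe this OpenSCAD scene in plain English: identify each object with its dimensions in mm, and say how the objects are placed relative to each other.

A is a four-legged stool. The seat is a 360×279×23 mm slab whose top surface is at z = 401 mm; four round legs, each 44 mm in diameter, run from the floor (z = 0) to the underside of the seat, each leg's axis is inset half a diameter from the nearest pair of seat edges (so the leg's bounding box is flush with the corner).

B is a table with a 1241×794 mm rectangular top, 50 mm thick, top surface at z = 712 mm, supported by four 40×40 mm square legs, each inset 55 mm from the nearest pair of top edges, running from the floor. Four apron rails, 40 mm thick and 69 mm tall, run between adjacent legs with their top edges flush with the underside of the top and their outer faces flush with the legs' outer faces.

The table is on the floor beside the stool on its −y side.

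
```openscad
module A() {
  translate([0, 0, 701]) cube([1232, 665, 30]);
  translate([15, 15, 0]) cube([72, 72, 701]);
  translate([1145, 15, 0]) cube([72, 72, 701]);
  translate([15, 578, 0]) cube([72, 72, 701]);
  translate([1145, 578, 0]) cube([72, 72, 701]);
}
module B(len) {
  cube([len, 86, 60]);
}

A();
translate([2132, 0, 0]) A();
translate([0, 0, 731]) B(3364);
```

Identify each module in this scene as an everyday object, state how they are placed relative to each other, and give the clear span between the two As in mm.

Second table starts at x = 2132; first ends at x = 1232; clear span = 2132 − 1232 = 900 mm.

A is a table. B is a beam. A beam spans the tops of two tables. The clear span between the two tables is 900 mm.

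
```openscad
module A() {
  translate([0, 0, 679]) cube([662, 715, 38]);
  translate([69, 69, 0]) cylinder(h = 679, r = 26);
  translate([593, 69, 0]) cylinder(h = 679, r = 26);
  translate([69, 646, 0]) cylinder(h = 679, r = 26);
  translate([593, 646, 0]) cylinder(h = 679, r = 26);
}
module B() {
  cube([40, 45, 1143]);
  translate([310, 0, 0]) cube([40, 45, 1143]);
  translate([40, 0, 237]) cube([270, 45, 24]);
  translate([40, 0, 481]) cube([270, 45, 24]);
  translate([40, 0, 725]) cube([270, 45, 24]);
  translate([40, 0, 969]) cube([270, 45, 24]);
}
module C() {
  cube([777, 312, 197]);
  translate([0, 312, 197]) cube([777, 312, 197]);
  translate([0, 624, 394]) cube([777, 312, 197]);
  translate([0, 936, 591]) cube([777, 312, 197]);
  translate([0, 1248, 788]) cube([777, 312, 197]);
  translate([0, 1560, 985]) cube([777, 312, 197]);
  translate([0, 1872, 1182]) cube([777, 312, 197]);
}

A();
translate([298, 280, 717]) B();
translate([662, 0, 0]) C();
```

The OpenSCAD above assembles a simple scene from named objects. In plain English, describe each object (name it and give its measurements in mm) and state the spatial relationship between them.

A is a table: top 662 mm (x) × 715 mm (y), 38 mm thick, upper face at z = 717 mm, on four round legs of 52 mm diameter, each leg's bounding box inset 43 mm from the nearest pair of top edges, running from z = 0 to the bottom of the top.

B is a wooden ladder with two side rails of 40×45 mm section and 1143 mm height, set 350 mm apart overall. Between them run 4 rectangular rungs (45 mm deep, 24 mm thick), front faces flush with the rails' −y face. The bottom of the first rung is 237 mm above the floor and each subsequent rung is 244 mm higher than the one below.

C is a run of 7 identical solid stair steps. Each tread is 777×312 mm and each step block is 197 mm high. Step 1 rests on the floor; step k is offset from step 1 by (k−1)×312 mm in y and (k−1)×197 mm in z.

The ladder is on top of the table. The staircase is against the table's +x side, with their −y faces flush.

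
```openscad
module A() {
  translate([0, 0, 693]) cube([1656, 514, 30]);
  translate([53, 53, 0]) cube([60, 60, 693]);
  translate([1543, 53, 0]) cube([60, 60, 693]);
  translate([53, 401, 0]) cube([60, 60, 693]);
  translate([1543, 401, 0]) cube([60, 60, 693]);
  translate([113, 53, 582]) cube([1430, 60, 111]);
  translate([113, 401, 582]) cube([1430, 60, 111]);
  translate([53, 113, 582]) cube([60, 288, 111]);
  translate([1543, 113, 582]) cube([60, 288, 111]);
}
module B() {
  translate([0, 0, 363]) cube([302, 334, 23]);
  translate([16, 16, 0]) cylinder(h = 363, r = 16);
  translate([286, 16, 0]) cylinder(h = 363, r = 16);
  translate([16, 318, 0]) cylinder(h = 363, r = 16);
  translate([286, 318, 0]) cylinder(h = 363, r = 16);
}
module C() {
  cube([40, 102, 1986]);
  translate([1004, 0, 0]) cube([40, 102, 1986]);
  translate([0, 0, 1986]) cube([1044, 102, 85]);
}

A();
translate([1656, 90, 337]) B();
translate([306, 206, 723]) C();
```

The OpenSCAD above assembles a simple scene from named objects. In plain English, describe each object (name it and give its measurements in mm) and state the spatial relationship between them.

A is a table: top 1656 mm (x) × 514 mm (y), 30 mm thick, upper face at z = 723 mm, on four 60×60 mm square legs, each inset 53 mm from the nearest pair of top edges, running from z = 0 to the bottom of the top. Four apron rails, 60 mm thick and 111 mm tall, run between adjacent legs with their top edges flush with the underside of the top and their outer faces flush with the legs' outer faces.

B is a simple wooden stool: a rectangular seat 302 mm (x) by 334 mm (y), 23 mm thick, top face at z = 386 mm, on four round legs, each 32 mm in diameter. The legs rest on z = 0, each leg's axis is inset half a diameter from the nearest pair of seat edges (so the leg's bounding box is flush with the corner).

C is a rectangular door frame: two vertical jambs of 40×102 mm section, 1986 mm tall, with a clear opening 964 mm wide between their inner faces. A header 85 mm tall and 102 mm deep lies on top of the jambs and spans the full outside width.

The stool is beside the table with their tops flush at z = 723. The door frame is on top of the table, centred.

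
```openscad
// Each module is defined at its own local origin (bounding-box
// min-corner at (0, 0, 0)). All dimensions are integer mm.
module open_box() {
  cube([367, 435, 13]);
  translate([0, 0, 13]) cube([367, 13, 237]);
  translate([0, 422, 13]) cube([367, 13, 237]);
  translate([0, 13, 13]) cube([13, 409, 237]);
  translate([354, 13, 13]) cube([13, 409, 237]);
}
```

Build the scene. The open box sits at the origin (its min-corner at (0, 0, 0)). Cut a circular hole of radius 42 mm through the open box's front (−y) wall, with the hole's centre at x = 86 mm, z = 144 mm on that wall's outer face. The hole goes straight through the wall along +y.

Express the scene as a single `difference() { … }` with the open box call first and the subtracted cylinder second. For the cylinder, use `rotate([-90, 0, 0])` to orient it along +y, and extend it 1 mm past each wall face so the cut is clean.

difference() {
  open_box();
  translate([86, -1, 144]) rotate([-90, 0, 0]) cylinder(h = 15, r = 42);
}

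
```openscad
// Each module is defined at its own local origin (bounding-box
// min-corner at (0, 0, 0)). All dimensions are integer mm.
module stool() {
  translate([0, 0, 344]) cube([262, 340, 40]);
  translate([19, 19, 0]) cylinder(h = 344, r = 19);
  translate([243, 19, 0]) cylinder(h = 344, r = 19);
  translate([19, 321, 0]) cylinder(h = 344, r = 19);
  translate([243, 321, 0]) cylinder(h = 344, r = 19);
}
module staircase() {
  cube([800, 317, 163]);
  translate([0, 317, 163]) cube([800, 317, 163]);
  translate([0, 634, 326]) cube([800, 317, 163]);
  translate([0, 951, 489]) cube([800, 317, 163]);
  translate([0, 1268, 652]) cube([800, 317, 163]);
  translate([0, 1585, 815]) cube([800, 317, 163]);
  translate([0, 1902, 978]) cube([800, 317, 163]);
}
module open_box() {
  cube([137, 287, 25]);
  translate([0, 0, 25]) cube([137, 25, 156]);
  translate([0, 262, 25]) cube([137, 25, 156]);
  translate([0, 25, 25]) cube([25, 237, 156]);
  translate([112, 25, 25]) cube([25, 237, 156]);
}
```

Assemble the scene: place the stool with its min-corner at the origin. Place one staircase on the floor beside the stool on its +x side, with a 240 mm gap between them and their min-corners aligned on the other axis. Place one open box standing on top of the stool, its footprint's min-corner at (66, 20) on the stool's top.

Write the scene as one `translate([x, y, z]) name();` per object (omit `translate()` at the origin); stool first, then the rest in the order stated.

stool();
translate([502, 0, 0]) staircase();
translate([66, 20, 384]) open_box();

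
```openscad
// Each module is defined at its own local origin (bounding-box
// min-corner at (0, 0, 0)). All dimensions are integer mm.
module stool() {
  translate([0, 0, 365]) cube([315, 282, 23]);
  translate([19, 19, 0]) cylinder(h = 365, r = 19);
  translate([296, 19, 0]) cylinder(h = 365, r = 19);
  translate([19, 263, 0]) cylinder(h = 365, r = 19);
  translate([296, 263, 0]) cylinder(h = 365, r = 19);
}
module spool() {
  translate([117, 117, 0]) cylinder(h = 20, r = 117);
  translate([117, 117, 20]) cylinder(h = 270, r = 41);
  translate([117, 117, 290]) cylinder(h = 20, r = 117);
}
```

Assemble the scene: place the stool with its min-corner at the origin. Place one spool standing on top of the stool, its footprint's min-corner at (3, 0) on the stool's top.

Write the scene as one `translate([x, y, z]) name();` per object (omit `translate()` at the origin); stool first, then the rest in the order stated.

stool();
translate([3, 0, 388]) spool();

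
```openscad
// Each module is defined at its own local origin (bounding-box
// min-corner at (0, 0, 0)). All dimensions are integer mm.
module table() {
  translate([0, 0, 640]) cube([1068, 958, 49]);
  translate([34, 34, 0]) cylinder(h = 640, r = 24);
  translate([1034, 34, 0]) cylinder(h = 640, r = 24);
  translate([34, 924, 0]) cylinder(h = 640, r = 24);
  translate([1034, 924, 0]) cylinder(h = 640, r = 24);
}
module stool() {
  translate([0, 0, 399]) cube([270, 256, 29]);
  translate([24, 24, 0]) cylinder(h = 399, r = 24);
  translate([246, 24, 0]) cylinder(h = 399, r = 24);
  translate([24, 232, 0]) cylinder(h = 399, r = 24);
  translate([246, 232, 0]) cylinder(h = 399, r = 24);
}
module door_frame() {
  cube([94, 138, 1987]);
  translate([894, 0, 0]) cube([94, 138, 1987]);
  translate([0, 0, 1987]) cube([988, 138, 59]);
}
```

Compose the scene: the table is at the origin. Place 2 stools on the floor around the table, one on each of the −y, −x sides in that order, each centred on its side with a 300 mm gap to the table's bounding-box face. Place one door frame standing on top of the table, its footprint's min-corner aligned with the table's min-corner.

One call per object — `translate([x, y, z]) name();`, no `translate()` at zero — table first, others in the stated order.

table();
translate([399, -556, 0]) stool();
translate([-570, 351, 0]) stool();
translate([0, 0, 689]) door_frame();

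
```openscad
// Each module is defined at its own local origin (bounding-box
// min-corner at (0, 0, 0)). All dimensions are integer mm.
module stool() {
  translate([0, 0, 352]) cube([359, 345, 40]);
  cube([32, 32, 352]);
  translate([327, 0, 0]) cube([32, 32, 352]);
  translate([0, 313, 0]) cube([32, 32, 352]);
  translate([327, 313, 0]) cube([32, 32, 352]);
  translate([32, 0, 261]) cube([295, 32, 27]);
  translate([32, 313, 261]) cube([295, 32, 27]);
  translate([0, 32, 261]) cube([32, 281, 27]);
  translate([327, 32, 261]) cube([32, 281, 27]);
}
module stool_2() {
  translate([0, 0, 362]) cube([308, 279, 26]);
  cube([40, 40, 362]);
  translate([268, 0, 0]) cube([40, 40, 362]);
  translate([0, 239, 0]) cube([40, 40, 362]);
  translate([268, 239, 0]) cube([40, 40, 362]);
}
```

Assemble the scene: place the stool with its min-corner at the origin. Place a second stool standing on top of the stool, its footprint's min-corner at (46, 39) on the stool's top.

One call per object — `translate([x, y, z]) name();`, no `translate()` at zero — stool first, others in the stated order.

stool();
translate([46, 39, 392]) stool_2();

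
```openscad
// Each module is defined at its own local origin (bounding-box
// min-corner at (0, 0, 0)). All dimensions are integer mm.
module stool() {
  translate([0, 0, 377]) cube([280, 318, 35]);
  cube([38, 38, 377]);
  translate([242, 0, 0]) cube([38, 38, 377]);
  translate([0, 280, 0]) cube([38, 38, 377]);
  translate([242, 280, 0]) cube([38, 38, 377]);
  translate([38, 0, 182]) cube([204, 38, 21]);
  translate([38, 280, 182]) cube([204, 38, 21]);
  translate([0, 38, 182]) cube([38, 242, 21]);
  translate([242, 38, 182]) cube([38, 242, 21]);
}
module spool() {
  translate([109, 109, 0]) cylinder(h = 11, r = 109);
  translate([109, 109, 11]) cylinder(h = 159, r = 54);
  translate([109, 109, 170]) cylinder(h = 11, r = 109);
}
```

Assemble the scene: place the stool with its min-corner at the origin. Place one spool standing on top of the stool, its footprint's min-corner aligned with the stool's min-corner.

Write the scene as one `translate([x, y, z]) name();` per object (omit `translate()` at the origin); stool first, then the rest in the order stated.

stool();
translate([0, 0, 412]) spool();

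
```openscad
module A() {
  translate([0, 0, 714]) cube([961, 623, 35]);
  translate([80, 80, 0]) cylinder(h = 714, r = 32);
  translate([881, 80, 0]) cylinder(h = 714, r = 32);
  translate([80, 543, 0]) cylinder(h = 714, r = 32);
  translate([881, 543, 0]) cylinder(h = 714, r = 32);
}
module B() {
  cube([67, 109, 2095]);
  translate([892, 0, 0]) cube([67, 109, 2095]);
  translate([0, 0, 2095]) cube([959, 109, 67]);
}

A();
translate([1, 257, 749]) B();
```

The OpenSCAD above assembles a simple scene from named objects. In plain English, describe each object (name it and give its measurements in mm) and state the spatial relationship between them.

A is a table: top 961 mm (x) × 623 mm (y), 35 mm thick, upper face at z = 749 mm, on four round legs of 64 mm diameter, each leg's bounding box inset 48 mm from the nearest pair of top edges, running from z = 0 to the bottom of the top.

B is a rectangular door frame: two vertical jambs of 67×109 mm section, 2095 mm tall, with a clear opening 825 mm wide between their inner faces. A header 67 mm tall and 109 mm deep lies on top of the jambs and spans the full outside width.

The door frame is on top of the table, centred.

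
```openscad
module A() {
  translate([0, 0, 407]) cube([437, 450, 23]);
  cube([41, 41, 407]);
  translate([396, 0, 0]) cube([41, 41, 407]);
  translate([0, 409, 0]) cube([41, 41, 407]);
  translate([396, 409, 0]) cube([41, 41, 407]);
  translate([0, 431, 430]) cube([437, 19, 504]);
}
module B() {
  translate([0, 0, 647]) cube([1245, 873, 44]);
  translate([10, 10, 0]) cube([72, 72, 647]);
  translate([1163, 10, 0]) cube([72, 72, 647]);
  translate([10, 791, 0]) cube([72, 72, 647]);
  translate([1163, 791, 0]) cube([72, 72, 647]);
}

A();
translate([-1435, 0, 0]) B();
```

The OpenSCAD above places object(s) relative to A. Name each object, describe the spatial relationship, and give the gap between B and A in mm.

A is a chair. B is a table. The table is on the floor beside the chair on its −x side. The gap between the table and the chair is 190 mm.

The table's nearest face is 190 mm from the chair's −x face.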